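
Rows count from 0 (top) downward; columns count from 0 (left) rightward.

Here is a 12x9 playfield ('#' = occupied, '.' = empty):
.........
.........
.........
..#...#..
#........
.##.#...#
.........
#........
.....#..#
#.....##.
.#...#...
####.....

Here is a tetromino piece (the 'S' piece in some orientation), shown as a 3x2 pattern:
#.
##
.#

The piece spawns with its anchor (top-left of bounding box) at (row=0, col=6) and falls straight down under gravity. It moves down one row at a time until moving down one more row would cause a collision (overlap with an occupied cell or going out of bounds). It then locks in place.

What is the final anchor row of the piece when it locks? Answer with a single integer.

Answer: 1

Derivation:
Spawn at (row=0, col=6). Try each row:
  row 0: fits
  row 1: fits
  row 2: blocked -> lock at row 1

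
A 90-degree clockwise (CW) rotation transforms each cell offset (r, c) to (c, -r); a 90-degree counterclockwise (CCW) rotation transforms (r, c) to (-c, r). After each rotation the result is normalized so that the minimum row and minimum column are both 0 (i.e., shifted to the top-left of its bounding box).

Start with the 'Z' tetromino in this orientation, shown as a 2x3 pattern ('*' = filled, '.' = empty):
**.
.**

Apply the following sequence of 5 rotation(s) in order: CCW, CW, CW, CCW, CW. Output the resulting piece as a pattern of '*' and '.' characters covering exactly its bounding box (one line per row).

Answer: .*
**
*.

Derivation:
Start:
**.
.**
After rotation 1 (CCW):
.*
**
*.
After rotation 2 (CW):
**.
.**
After rotation 3 (CW):
.*
**
*.
After rotation 4 (CCW):
**.
.**
After rotation 5 (CW):
.*
**
*.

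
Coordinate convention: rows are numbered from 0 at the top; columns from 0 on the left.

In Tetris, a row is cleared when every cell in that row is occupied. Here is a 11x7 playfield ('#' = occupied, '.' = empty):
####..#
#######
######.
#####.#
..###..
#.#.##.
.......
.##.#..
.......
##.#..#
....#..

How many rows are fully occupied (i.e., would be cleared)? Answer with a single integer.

Check each row:
  row 0: 2 empty cells -> not full
  row 1: 0 empty cells -> FULL (clear)
  row 2: 1 empty cell -> not full
  row 3: 1 empty cell -> not full
  row 4: 4 empty cells -> not full
  row 5: 3 empty cells -> not full
  row 6: 7 empty cells -> not full
  row 7: 4 empty cells -> not full
  row 8: 7 empty cells -> not full
  row 9: 3 empty cells -> not full
  row 10: 6 empty cells -> not full
Total rows cleared: 1

Answer: 1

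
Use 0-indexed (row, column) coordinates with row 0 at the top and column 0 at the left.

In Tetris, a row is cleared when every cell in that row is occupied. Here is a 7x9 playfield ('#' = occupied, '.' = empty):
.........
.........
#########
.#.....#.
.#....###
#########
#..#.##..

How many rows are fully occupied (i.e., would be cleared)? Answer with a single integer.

Check each row:
  row 0: 9 empty cells -> not full
  row 1: 9 empty cells -> not full
  row 2: 0 empty cells -> FULL (clear)
  row 3: 7 empty cells -> not full
  row 4: 5 empty cells -> not full
  row 5: 0 empty cells -> FULL (clear)
  row 6: 5 empty cells -> not full
Total rows cleared: 2

Answer: 2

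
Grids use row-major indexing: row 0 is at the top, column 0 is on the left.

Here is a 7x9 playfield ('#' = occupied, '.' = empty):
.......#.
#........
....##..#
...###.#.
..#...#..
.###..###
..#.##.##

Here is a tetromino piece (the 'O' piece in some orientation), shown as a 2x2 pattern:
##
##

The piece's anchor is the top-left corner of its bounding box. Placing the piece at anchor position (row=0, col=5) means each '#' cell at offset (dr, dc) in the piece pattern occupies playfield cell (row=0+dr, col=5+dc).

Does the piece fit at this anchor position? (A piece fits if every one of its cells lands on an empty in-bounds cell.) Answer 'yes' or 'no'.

Answer: yes

Derivation:
Check each piece cell at anchor (0, 5):
  offset (0,0) -> (0,5): empty -> OK
  offset (0,1) -> (0,6): empty -> OK
  offset (1,0) -> (1,5): empty -> OK
  offset (1,1) -> (1,6): empty -> OK
All cells valid: yes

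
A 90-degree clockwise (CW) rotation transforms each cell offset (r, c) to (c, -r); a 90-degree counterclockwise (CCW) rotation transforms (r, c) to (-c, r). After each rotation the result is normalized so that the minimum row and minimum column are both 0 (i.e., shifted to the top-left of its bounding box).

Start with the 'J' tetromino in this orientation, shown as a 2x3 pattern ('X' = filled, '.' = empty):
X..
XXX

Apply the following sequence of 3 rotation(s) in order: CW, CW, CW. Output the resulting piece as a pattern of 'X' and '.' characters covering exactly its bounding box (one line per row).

Start:
X..
XXX
After rotation 1 (CW):
XX
X.
X.
After rotation 2 (CW):
XXX
..X
After rotation 3 (CW):
.X
.X
XX

Answer: .X
.X
XX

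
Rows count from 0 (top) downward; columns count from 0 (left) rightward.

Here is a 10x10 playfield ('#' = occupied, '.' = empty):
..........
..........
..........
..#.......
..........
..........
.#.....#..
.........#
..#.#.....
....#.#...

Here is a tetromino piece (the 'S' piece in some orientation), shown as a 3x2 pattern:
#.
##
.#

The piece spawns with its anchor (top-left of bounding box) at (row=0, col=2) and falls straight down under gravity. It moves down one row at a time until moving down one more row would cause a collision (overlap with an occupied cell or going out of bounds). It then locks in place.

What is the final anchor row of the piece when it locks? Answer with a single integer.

Answer: 1

Derivation:
Spawn at (row=0, col=2). Try each row:
  row 0: fits
  row 1: fits
  row 2: blocked -> lock at row 1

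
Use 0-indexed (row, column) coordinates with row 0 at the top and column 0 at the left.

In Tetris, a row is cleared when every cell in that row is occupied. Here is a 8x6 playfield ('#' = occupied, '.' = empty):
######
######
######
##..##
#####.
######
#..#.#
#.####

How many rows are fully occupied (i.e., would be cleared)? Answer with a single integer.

Check each row:
  row 0: 0 empty cells -> FULL (clear)
  row 1: 0 empty cells -> FULL (clear)
  row 2: 0 empty cells -> FULL (clear)
  row 3: 2 empty cells -> not full
  row 4: 1 empty cell -> not full
  row 5: 0 empty cells -> FULL (clear)
  row 6: 3 empty cells -> not full
  row 7: 1 empty cell -> not full
Total rows cleared: 4

Answer: 4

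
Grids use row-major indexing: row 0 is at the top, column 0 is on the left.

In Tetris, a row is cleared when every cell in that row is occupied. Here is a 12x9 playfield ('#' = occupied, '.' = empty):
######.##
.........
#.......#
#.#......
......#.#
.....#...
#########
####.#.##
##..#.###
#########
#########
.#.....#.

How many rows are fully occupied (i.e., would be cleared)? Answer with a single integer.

Check each row:
  row 0: 1 empty cell -> not full
  row 1: 9 empty cells -> not full
  row 2: 7 empty cells -> not full
  row 3: 7 empty cells -> not full
  row 4: 7 empty cells -> not full
  row 5: 8 empty cells -> not full
  row 6: 0 empty cells -> FULL (clear)
  row 7: 2 empty cells -> not full
  row 8: 3 empty cells -> not full
  row 9: 0 empty cells -> FULL (clear)
  row 10: 0 empty cells -> FULL (clear)
  row 11: 7 empty cells -> not full
Total rows cleared: 3

Answer: 3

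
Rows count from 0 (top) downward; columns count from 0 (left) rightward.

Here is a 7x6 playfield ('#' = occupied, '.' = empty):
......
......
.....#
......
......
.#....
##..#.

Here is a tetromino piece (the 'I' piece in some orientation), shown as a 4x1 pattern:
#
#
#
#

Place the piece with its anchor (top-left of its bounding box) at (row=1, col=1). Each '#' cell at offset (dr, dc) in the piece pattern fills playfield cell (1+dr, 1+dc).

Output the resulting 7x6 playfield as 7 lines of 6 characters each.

Answer: ......
.#....
.#...#
.#....
.#....
.#....
##..#.

Derivation:
Fill (1+0,1+0) = (1,1)
Fill (1+1,1+0) = (2,1)
Fill (1+2,1+0) = (3,1)
Fill (1+3,1+0) = (4,1)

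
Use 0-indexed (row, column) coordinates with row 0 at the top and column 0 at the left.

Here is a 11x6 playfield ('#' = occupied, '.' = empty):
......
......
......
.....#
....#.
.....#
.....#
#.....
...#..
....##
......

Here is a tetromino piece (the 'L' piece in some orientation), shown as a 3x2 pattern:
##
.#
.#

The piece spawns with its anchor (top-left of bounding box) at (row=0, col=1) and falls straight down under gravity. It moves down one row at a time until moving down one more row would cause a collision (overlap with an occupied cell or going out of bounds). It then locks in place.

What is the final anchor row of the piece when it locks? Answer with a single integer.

Answer: 8

Derivation:
Spawn at (row=0, col=1). Try each row:
  row 0: fits
  row 1: fits
  row 2: fits
  row 3: fits
  row 4: fits
  row 5: fits
  row 6: fits
  row 7: fits
  row 8: fits
  row 9: blocked -> lock at row 8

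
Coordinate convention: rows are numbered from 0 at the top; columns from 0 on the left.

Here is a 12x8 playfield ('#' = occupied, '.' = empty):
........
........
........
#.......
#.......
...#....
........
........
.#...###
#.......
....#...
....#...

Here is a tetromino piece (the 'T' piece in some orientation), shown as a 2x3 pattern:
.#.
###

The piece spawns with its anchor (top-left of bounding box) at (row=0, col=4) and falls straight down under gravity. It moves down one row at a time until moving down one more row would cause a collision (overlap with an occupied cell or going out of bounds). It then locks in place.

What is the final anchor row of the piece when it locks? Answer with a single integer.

Spawn at (row=0, col=4). Try each row:
  row 0: fits
  row 1: fits
  row 2: fits
  row 3: fits
  row 4: fits
  row 5: fits
  row 6: fits
  row 7: blocked -> lock at row 6

Answer: 6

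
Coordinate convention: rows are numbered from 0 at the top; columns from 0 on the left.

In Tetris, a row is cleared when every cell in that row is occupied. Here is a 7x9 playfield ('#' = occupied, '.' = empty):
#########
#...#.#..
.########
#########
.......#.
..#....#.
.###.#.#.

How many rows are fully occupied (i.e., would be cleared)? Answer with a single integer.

Answer: 2

Derivation:
Check each row:
  row 0: 0 empty cells -> FULL (clear)
  row 1: 6 empty cells -> not full
  row 2: 1 empty cell -> not full
  row 3: 0 empty cells -> FULL (clear)
  row 4: 8 empty cells -> not full
  row 5: 7 empty cells -> not full
  row 6: 4 empty cells -> not full
Total rows cleared: 2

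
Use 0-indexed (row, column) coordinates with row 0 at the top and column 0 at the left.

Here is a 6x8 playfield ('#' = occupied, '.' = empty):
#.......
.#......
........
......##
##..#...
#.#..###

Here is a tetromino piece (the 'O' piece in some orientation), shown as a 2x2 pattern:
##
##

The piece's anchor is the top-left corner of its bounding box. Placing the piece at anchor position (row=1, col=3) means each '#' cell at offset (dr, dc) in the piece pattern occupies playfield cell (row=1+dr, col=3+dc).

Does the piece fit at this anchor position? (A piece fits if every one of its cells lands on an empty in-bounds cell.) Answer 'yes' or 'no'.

Check each piece cell at anchor (1, 3):
  offset (0,0) -> (1,3): empty -> OK
  offset (0,1) -> (1,4): empty -> OK
  offset (1,0) -> (2,3): empty -> OK
  offset (1,1) -> (2,4): empty -> OK
All cells valid: yes

Answer: yes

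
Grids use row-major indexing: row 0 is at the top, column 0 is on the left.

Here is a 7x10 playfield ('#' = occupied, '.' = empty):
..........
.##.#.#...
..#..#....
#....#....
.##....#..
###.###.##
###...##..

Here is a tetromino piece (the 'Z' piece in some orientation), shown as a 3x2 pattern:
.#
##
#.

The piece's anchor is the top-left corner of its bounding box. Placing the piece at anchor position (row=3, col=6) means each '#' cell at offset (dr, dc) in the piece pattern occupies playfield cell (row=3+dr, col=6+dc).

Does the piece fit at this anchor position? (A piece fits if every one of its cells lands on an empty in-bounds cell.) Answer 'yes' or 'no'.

Answer: no

Derivation:
Check each piece cell at anchor (3, 6):
  offset (0,1) -> (3,7): empty -> OK
  offset (1,0) -> (4,6): empty -> OK
  offset (1,1) -> (4,7): occupied ('#') -> FAIL
  offset (2,0) -> (5,6): occupied ('#') -> FAIL
All cells valid: no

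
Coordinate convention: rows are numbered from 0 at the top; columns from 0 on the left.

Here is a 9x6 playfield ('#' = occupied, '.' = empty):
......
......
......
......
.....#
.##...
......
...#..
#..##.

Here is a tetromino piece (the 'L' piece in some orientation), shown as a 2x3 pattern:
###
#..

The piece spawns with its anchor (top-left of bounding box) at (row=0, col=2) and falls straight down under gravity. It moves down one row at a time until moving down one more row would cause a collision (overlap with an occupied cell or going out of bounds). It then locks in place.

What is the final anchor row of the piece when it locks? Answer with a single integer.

Answer: 3

Derivation:
Spawn at (row=0, col=2). Try each row:
  row 0: fits
  row 1: fits
  row 2: fits
  row 3: fits
  row 4: blocked -> lock at row 3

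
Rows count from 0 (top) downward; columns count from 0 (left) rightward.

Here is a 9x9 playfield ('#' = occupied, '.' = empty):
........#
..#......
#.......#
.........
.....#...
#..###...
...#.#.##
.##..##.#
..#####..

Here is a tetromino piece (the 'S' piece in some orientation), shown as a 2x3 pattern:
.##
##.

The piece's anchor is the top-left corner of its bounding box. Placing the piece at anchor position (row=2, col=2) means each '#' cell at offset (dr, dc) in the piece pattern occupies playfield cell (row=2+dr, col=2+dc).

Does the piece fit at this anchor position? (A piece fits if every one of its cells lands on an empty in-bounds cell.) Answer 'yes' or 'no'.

Answer: yes

Derivation:
Check each piece cell at anchor (2, 2):
  offset (0,1) -> (2,3): empty -> OK
  offset (0,2) -> (2,4): empty -> OK
  offset (1,0) -> (3,2): empty -> OK
  offset (1,1) -> (3,3): empty -> OK
All cells valid: yes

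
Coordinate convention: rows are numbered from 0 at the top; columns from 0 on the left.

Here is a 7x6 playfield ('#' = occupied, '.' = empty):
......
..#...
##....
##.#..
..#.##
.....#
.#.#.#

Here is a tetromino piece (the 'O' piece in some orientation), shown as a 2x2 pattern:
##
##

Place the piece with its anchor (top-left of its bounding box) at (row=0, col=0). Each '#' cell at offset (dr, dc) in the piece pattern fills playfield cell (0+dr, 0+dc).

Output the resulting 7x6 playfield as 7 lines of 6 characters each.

Fill (0+0,0+0) = (0,0)
Fill (0+0,0+1) = (0,1)
Fill (0+1,0+0) = (1,0)
Fill (0+1,0+1) = (1,1)

Answer: ##....
###...
##....
##.#..
..#.##
.....#
.#.#.#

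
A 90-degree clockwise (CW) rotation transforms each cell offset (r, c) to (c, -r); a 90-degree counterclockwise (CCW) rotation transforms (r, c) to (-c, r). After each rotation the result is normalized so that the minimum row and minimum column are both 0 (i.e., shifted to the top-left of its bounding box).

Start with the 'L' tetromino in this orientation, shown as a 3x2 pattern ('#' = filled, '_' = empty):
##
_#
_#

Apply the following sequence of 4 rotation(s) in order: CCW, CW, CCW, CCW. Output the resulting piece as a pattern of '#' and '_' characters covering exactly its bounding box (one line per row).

Answer: #_
#_
##

Derivation:
Start:
##
_#
_#
After rotation 1 (CCW):
###
#__
After rotation 2 (CW):
##
_#
_#
After rotation 3 (CCW):
###
#__
After rotation 4 (CCW):
#_
#_
##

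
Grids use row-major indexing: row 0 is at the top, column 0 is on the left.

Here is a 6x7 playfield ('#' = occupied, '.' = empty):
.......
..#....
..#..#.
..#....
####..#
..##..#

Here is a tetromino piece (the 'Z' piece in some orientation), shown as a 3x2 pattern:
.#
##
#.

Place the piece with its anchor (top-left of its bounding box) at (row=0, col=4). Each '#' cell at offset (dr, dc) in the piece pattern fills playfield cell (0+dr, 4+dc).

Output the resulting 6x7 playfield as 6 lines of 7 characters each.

Answer: .....#.
..#.##.
..#.##.
..#....
####..#
..##..#

Derivation:
Fill (0+0,4+1) = (0,5)
Fill (0+1,4+0) = (1,4)
Fill (0+1,4+1) = (1,5)
Fill (0+2,4+0) = (2,4)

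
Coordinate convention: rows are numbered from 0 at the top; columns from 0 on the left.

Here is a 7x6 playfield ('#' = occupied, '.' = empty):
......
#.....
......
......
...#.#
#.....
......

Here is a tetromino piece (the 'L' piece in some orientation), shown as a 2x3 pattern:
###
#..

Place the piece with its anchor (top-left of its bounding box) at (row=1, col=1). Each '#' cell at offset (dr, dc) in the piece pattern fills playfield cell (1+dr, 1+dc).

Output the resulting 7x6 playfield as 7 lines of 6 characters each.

Answer: ......
####..
.#....
......
...#.#
#.....
......

Derivation:
Fill (1+0,1+0) = (1,1)
Fill (1+0,1+1) = (1,2)
Fill (1+0,1+2) = (1,3)
Fill (1+1,1+0) = (2,1)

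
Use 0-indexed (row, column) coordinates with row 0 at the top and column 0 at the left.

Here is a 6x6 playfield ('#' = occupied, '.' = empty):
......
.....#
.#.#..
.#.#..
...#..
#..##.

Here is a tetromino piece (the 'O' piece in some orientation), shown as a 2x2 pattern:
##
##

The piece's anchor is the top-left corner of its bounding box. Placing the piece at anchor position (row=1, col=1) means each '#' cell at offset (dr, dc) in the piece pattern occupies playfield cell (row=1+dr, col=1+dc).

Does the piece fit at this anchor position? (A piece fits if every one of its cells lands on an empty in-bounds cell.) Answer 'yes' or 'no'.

Answer: no

Derivation:
Check each piece cell at anchor (1, 1):
  offset (0,0) -> (1,1): empty -> OK
  offset (0,1) -> (1,2): empty -> OK
  offset (1,0) -> (2,1): occupied ('#') -> FAIL
  offset (1,1) -> (2,2): empty -> OK
All cells valid: no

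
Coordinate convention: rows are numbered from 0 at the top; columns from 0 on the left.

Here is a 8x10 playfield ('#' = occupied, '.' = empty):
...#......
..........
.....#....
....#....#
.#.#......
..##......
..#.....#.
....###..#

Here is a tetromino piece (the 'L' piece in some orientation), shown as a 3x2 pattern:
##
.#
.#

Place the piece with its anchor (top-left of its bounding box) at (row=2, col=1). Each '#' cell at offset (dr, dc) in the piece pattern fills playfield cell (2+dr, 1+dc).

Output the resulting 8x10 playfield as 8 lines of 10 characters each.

Answer: ...#......
..........
.##..#....
..#.#....#
.###......
..##......
..#.....#.
....###..#

Derivation:
Fill (2+0,1+0) = (2,1)
Fill (2+0,1+1) = (2,2)
Fill (2+1,1+1) = (3,2)
Fill (2+2,1+1) = (4,2)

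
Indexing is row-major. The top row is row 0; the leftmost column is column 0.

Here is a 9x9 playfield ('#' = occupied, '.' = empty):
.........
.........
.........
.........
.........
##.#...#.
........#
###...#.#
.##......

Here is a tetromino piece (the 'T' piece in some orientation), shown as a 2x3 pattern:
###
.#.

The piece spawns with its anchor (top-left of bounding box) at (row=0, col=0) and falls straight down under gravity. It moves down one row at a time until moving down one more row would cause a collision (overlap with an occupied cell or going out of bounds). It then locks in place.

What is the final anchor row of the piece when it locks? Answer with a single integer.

Spawn at (row=0, col=0). Try each row:
  row 0: fits
  row 1: fits
  row 2: fits
  row 3: fits
  row 4: blocked -> lock at row 3

Answer: 3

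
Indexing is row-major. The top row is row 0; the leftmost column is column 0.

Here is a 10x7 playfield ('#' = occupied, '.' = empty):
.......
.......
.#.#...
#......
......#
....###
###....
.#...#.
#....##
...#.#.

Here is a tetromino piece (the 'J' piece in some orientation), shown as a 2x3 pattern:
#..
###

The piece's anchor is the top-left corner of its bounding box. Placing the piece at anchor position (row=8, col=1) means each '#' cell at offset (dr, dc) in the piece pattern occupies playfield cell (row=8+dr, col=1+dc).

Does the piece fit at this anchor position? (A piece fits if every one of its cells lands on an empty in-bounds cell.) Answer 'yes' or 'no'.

Answer: no

Derivation:
Check each piece cell at anchor (8, 1):
  offset (0,0) -> (8,1): empty -> OK
  offset (1,0) -> (9,1): empty -> OK
  offset (1,1) -> (9,2): empty -> OK
  offset (1,2) -> (9,3): occupied ('#') -> FAIL
All cells valid: no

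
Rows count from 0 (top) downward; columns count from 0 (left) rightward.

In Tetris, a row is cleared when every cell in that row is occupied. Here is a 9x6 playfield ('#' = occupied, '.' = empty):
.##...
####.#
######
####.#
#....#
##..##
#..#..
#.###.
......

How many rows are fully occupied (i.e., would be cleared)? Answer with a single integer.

Check each row:
  row 0: 4 empty cells -> not full
  row 1: 1 empty cell -> not full
  row 2: 0 empty cells -> FULL (clear)
  row 3: 1 empty cell -> not full
  row 4: 4 empty cells -> not full
  row 5: 2 empty cells -> not full
  row 6: 4 empty cells -> not full
  row 7: 2 empty cells -> not full
  row 8: 6 empty cells -> not full
Total rows cleared: 1

Answer: 1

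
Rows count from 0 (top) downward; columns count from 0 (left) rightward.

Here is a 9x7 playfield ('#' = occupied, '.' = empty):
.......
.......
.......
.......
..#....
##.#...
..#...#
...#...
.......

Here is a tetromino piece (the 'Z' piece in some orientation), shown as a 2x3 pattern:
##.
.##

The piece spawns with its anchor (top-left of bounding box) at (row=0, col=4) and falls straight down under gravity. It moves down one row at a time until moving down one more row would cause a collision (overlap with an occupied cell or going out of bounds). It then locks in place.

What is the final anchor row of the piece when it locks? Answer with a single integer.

Answer: 4

Derivation:
Spawn at (row=0, col=4). Try each row:
  row 0: fits
  row 1: fits
  row 2: fits
  row 3: fits
  row 4: fits
  row 5: blocked -> lock at row 4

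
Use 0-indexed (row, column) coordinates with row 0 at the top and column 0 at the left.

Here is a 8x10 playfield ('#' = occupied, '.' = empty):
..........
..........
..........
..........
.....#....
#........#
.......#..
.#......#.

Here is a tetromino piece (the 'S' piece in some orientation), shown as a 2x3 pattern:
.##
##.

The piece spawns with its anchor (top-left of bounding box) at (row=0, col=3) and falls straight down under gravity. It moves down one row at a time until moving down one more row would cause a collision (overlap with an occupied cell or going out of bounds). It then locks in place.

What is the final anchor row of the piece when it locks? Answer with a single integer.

Answer: 3

Derivation:
Spawn at (row=0, col=3). Try each row:
  row 0: fits
  row 1: fits
  row 2: fits
  row 3: fits
  row 4: blocked -> lock at row 3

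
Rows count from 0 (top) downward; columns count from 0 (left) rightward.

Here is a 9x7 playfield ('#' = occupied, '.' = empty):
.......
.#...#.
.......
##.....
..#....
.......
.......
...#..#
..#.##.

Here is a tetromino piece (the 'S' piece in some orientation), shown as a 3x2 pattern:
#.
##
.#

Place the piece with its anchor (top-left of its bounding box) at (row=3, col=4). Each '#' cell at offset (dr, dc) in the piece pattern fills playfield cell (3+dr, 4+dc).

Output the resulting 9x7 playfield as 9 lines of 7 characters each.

Answer: .......
.#...#.
.......
##..#..
..#.##.
.....#.
.......
...#..#
..#.##.

Derivation:
Fill (3+0,4+0) = (3,4)
Fill (3+1,4+0) = (4,4)
Fill (3+1,4+1) = (4,5)
Fill (3+2,4+1) = (5,5)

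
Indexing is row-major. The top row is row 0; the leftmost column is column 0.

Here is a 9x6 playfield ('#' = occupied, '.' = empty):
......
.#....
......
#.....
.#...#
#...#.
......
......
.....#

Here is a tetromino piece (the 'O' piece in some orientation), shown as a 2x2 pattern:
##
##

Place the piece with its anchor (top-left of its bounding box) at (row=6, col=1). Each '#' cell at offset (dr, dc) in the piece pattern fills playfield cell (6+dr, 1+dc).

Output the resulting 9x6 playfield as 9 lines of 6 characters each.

Fill (6+0,1+0) = (6,1)
Fill (6+0,1+1) = (6,2)
Fill (6+1,1+0) = (7,1)
Fill (6+1,1+1) = (7,2)

Answer: ......
.#....
......
#.....
.#...#
#...#.
.##...
.##...
.....#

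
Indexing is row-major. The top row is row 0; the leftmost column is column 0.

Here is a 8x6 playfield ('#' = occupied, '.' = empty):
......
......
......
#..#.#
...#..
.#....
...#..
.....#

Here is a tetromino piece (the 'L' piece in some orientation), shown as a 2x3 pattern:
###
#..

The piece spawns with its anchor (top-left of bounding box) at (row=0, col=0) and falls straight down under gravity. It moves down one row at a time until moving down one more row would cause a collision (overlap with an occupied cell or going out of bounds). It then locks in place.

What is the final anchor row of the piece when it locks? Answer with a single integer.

Spawn at (row=0, col=0). Try each row:
  row 0: fits
  row 1: fits
  row 2: blocked -> lock at row 1

Answer: 1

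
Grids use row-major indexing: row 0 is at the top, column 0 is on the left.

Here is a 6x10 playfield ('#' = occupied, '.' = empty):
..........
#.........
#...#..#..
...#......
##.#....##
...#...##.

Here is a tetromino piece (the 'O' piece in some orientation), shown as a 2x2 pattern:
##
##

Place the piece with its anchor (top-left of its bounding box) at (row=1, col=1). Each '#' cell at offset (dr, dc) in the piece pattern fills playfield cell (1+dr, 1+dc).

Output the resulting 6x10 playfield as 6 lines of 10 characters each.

Answer: ..........
###.......
###.#..#..
...#......
##.#....##
...#...##.

Derivation:
Fill (1+0,1+0) = (1,1)
Fill (1+0,1+1) = (1,2)
Fill (1+1,1+0) = (2,1)
Fill (1+1,1+1) = (2,2)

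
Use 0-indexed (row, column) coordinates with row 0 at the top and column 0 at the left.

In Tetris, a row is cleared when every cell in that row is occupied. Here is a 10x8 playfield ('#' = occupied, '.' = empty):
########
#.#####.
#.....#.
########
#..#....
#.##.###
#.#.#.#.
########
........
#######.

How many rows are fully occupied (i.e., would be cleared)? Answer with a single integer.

Check each row:
  row 0: 0 empty cells -> FULL (clear)
  row 1: 2 empty cells -> not full
  row 2: 6 empty cells -> not full
  row 3: 0 empty cells -> FULL (clear)
  row 4: 6 empty cells -> not full
  row 5: 2 empty cells -> not full
  row 6: 4 empty cells -> not full
  row 7: 0 empty cells -> FULL (clear)
  row 8: 8 empty cells -> not full
  row 9: 1 empty cell -> not full
Total rows cleared: 3

Answer: 3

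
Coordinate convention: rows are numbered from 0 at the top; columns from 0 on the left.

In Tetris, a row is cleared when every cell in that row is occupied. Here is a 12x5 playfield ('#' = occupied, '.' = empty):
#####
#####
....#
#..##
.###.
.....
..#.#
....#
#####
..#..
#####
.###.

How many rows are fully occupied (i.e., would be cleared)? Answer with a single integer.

Check each row:
  row 0: 0 empty cells -> FULL (clear)
  row 1: 0 empty cells -> FULL (clear)
  row 2: 4 empty cells -> not full
  row 3: 2 empty cells -> not full
  row 4: 2 empty cells -> not full
  row 5: 5 empty cells -> not full
  row 6: 3 empty cells -> not full
  row 7: 4 empty cells -> not full
  row 8: 0 empty cells -> FULL (clear)
  row 9: 4 empty cells -> not full
  row 10: 0 empty cells -> FULL (clear)
  row 11: 2 empty cells -> not full
Total rows cleared: 4

Answer: 4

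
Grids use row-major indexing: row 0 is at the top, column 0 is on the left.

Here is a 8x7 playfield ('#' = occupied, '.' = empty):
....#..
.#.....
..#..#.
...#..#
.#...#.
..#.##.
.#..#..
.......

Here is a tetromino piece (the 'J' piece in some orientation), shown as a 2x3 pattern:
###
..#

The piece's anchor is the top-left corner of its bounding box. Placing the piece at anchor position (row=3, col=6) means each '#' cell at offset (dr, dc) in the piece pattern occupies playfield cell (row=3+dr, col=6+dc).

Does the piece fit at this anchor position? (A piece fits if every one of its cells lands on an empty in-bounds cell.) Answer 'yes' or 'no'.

Answer: no

Derivation:
Check each piece cell at anchor (3, 6):
  offset (0,0) -> (3,6): occupied ('#') -> FAIL
  offset (0,1) -> (3,7): out of bounds -> FAIL
  offset (0,2) -> (3,8): out of bounds -> FAIL
  offset (1,2) -> (4,8): out of bounds -> FAIL
All cells valid: no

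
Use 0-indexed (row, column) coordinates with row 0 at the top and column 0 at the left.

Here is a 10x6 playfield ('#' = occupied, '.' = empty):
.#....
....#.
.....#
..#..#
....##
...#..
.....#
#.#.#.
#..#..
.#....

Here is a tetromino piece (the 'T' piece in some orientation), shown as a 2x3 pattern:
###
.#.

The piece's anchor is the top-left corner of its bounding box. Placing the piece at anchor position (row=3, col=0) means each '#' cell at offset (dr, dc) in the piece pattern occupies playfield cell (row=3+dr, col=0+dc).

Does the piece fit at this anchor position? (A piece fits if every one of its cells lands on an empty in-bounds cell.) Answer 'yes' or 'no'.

Check each piece cell at anchor (3, 0):
  offset (0,0) -> (3,0): empty -> OK
  offset (0,1) -> (3,1): empty -> OK
  offset (0,2) -> (3,2): occupied ('#') -> FAIL
  offset (1,1) -> (4,1): empty -> OK
All cells valid: no

Answer: no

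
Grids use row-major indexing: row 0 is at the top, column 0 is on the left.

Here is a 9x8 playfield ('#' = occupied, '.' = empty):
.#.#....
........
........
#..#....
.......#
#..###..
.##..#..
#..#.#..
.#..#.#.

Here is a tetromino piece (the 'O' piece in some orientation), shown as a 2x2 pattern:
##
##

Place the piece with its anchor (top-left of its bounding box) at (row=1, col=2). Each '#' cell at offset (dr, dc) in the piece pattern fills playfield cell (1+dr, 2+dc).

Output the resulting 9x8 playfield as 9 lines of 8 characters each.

Fill (1+0,2+0) = (1,2)
Fill (1+0,2+1) = (1,3)
Fill (1+1,2+0) = (2,2)
Fill (1+1,2+1) = (2,3)

Answer: .#.#....
..##....
..##....
#..#....
.......#
#..###..
.##..#..
#..#.#..
.#..#.#.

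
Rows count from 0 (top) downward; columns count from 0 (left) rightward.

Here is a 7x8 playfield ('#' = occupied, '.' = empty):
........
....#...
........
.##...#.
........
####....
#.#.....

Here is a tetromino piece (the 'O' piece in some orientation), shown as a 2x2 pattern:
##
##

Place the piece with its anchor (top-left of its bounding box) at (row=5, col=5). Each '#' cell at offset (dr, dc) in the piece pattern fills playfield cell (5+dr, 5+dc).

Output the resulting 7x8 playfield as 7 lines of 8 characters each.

Answer: ........
....#...
........
.##...#.
........
####.##.
#.#..##.

Derivation:
Fill (5+0,5+0) = (5,5)
Fill (5+0,5+1) = (5,6)
Fill (5+1,5+0) = (6,5)
Fill (5+1,5+1) = (6,6)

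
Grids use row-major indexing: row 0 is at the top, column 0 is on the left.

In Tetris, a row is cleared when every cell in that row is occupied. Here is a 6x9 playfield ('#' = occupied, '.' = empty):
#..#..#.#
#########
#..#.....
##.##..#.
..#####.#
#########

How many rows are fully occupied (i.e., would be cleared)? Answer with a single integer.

Answer: 2

Derivation:
Check each row:
  row 0: 5 empty cells -> not full
  row 1: 0 empty cells -> FULL (clear)
  row 2: 7 empty cells -> not full
  row 3: 4 empty cells -> not full
  row 4: 3 empty cells -> not full
  row 5: 0 empty cells -> FULL (clear)
Total rows cleared: 2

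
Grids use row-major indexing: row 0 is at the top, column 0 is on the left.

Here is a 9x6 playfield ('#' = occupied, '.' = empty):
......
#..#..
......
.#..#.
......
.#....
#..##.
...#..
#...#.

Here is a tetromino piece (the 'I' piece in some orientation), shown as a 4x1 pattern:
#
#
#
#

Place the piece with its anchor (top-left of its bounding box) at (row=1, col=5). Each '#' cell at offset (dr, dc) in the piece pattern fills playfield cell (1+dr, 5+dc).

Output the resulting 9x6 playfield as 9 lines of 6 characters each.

Fill (1+0,5+0) = (1,5)
Fill (1+1,5+0) = (2,5)
Fill (1+2,5+0) = (3,5)
Fill (1+3,5+0) = (4,5)

Answer: ......
#..#.#
.....#
.#..##
.....#
.#....
#..##.
...#..
#...#.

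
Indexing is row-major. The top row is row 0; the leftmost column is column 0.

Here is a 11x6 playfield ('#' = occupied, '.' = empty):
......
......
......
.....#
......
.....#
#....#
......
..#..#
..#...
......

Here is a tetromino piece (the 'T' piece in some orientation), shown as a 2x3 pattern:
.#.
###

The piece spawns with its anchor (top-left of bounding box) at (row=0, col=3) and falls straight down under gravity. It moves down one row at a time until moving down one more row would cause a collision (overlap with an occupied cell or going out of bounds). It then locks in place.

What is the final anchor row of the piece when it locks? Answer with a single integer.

Spawn at (row=0, col=3). Try each row:
  row 0: fits
  row 1: fits
  row 2: blocked -> lock at row 1

Answer: 1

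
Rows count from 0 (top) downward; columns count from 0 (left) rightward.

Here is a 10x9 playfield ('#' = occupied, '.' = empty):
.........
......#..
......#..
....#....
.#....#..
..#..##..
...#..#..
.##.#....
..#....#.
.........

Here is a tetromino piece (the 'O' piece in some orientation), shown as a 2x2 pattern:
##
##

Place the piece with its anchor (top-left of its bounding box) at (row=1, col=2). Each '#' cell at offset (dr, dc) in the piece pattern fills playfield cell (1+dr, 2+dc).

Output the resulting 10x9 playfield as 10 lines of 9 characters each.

Fill (1+0,2+0) = (1,2)
Fill (1+0,2+1) = (1,3)
Fill (1+1,2+0) = (2,2)
Fill (1+1,2+1) = (2,3)

Answer: .........
..##..#..
..##..#..
....#....
.#....#..
..#..##..
...#..#..
.##.#....
..#....#.
.........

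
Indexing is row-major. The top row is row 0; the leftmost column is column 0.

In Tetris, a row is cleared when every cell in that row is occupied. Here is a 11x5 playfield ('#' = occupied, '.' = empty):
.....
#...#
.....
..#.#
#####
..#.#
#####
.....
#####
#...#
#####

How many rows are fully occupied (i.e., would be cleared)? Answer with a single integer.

Check each row:
  row 0: 5 empty cells -> not full
  row 1: 3 empty cells -> not full
  row 2: 5 empty cells -> not full
  row 3: 3 empty cells -> not full
  row 4: 0 empty cells -> FULL (clear)
  row 5: 3 empty cells -> not full
  row 6: 0 empty cells -> FULL (clear)
  row 7: 5 empty cells -> not full
  row 8: 0 empty cells -> FULL (clear)
  row 9: 3 empty cells -> not full
  row 10: 0 empty cells -> FULL (clear)
Total rows cleared: 4

Answer: 4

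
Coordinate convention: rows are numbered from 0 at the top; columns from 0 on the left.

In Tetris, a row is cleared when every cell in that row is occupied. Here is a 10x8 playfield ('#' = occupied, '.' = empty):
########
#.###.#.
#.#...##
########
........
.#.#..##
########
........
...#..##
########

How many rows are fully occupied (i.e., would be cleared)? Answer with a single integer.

Answer: 4

Derivation:
Check each row:
  row 0: 0 empty cells -> FULL (clear)
  row 1: 3 empty cells -> not full
  row 2: 4 empty cells -> not full
  row 3: 0 empty cells -> FULL (clear)
  row 4: 8 empty cells -> not full
  row 5: 4 empty cells -> not full
  row 6: 0 empty cells -> FULL (clear)
  row 7: 8 empty cells -> not full
  row 8: 5 empty cells -> not full
  row 9: 0 empty cells -> FULL (clear)
Total rows cleared: 4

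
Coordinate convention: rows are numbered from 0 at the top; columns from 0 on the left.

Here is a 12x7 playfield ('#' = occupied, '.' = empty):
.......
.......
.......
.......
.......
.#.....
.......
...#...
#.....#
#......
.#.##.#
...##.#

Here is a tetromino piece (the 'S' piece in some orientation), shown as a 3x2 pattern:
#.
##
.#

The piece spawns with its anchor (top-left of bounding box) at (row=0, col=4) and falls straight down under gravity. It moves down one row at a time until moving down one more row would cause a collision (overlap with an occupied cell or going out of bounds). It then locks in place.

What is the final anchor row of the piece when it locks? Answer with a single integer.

Answer: 8

Derivation:
Spawn at (row=0, col=4). Try each row:
  row 0: fits
  row 1: fits
  row 2: fits
  row 3: fits
  row 4: fits
  row 5: fits
  row 6: fits
  row 7: fits
  row 8: fits
  row 9: blocked -> lock at row 8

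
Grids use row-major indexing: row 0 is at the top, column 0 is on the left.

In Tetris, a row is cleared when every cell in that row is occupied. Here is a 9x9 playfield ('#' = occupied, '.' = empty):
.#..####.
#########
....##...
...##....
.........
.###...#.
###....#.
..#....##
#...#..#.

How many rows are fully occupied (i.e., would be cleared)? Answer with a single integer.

Check each row:
  row 0: 4 empty cells -> not full
  row 1: 0 empty cells -> FULL (clear)
  row 2: 7 empty cells -> not full
  row 3: 7 empty cells -> not full
  row 4: 9 empty cells -> not full
  row 5: 5 empty cells -> not full
  row 6: 5 empty cells -> not full
  row 7: 6 empty cells -> not full
  row 8: 6 empty cells -> not full
Total rows cleared: 1

Answer: 1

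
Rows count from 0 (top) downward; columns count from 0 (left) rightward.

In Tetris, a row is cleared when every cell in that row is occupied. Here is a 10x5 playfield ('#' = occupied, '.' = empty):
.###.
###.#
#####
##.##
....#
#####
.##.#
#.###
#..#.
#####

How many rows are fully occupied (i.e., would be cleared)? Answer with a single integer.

Check each row:
  row 0: 2 empty cells -> not full
  row 1: 1 empty cell -> not full
  row 2: 0 empty cells -> FULL (clear)
  row 3: 1 empty cell -> not full
  row 4: 4 empty cells -> not full
  row 5: 0 empty cells -> FULL (clear)
  row 6: 2 empty cells -> not full
  row 7: 1 empty cell -> not full
  row 8: 3 empty cells -> not full
  row 9: 0 empty cells -> FULL (clear)
Total rows cleared: 3

Answer: 3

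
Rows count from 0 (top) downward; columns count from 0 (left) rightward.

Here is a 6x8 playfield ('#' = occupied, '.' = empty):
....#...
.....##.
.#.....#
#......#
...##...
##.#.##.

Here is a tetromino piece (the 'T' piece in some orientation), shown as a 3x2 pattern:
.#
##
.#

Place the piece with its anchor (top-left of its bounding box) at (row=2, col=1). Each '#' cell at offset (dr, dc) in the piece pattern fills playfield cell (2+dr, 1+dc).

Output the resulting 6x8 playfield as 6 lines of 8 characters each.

Answer: ....#...
.....##.
.##....#
###....#
..###...
##.#.##.

Derivation:
Fill (2+0,1+1) = (2,2)
Fill (2+1,1+0) = (3,1)
Fill (2+1,1+1) = (3,2)
Fill (2+2,1+1) = (4,2)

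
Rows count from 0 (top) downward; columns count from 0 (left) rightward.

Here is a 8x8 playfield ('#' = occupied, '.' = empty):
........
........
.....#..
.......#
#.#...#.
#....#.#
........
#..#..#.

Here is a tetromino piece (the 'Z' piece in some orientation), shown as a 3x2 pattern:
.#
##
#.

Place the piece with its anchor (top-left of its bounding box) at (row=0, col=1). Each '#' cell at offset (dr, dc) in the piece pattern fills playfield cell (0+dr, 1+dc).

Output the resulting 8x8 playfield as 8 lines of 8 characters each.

Fill (0+0,1+1) = (0,2)
Fill (0+1,1+0) = (1,1)
Fill (0+1,1+1) = (1,2)
Fill (0+2,1+0) = (2,1)

Answer: ..#.....
.##.....
.#...#..
.......#
#.#...#.
#....#.#
........
#..#..#.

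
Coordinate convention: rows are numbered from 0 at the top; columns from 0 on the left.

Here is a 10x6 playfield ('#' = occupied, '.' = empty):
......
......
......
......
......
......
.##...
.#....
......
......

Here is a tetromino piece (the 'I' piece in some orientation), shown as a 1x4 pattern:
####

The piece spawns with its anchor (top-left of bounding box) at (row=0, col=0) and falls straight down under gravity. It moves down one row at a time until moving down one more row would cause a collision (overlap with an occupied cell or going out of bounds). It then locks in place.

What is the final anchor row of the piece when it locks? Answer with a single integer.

Spawn at (row=0, col=0). Try each row:
  row 0: fits
  row 1: fits
  row 2: fits
  row 3: fits
  row 4: fits
  row 5: fits
  row 6: blocked -> lock at row 5

Answer: 5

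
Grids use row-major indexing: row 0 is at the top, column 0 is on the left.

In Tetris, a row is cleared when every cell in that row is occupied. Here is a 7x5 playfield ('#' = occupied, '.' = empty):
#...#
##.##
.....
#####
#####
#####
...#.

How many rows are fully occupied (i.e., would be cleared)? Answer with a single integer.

Check each row:
  row 0: 3 empty cells -> not full
  row 1: 1 empty cell -> not full
  row 2: 5 empty cells -> not full
  row 3: 0 empty cells -> FULL (clear)
  row 4: 0 empty cells -> FULL (clear)
  row 5: 0 empty cells -> FULL (clear)
  row 6: 4 empty cells -> not full
Total rows cleared: 3

Answer: 3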